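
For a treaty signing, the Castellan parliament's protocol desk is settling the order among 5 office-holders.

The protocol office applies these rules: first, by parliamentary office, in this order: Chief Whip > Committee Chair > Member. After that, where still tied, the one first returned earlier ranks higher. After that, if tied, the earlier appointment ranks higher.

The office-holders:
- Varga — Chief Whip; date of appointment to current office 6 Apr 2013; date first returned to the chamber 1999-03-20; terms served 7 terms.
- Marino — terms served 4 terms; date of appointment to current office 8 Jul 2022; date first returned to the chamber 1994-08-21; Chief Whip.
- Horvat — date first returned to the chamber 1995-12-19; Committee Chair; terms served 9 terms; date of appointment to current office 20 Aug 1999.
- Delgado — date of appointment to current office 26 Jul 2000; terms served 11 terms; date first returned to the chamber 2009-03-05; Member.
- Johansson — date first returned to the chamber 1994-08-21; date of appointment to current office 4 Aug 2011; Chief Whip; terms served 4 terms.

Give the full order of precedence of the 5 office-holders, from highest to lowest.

By parliamentary office: Johansson, Marino and Varga (Chief Whip); then Horvat (Committee Chair); then Delgado (Member).
Among Johansson, Marino and Varga, by date first returned to the chamber (earlier first): Johansson and Marino (1994-08-21) before Varga (1999-03-20).
Among Johansson and Marino, by date of appointment to current office (earlier first): Johansson (4 Aug 2011) before Marino (8 Jul 2022).
Full order: Johansson, Marino, Varga, Horvat, Delgado.

Johansson, Marino, Varga, Horvat, Delgado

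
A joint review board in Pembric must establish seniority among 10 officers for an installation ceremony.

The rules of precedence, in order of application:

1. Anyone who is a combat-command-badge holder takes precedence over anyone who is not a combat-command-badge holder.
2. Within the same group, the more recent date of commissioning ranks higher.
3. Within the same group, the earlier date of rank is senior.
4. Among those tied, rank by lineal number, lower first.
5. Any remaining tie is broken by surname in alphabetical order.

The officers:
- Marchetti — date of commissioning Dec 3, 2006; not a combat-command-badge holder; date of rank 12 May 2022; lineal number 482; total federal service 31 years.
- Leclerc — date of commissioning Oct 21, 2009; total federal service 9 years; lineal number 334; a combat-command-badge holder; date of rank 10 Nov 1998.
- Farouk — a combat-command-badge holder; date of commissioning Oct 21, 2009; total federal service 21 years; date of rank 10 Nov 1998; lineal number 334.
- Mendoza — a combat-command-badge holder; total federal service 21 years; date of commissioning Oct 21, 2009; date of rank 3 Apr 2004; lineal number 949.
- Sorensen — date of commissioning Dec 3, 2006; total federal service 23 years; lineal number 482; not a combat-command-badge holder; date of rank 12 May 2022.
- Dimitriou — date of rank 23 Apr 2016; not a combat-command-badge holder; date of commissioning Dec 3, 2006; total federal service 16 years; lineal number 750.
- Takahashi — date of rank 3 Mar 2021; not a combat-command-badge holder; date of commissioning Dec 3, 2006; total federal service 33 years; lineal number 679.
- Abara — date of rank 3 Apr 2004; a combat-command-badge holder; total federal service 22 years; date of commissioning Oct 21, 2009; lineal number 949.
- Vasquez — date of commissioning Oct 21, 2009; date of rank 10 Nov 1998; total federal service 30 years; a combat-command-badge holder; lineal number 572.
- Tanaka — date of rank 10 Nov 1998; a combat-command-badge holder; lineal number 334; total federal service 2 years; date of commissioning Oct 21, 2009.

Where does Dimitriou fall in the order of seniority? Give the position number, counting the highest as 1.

By the first rule: Farouk, Leclerc, Tanaka, Vasquez, Abara and Mendoza (each a combat-command-badge holder); then Dimitriou, Takahashi, Marchetti and Sorensen (each not a combat-command-badge holder).
Farouk, Leclerc, Tanaka, Vasquez, Abara and Mendoza all have date of commissioning Oct 21, 2009, so the next rule applies.
Among Farouk, Leclerc, Tanaka, Vasquez, Abara and Mendoza, by date of rank (earlier first): Farouk, Leclerc, Tanaka and Vasquez (10 Nov 1998) before Abara and Mendoza (3 Apr 2004).
Among Farouk, Leclerc, Tanaka and Vasquez, by lineal number (lower first): Farouk, Leclerc and Tanaka (334) before Vasquez (572).
Among Farouk, Leclerc and Tanaka, alphabetically by surname: Farouk before Leclerc before Tanaka.
Abara and Mendoza both have lineal number 949, so the next rule applies.
Among Abara and Mendoza, alphabetically by surname: Abara before Mendoza.
Dimitriou, Takahashi, Marchetti and Sorensen all have date of commissioning Dec 3, 2006, so the next rule applies.
Among Dimitriou, Takahashi, Marchetti and Sorensen, by date of rank (earlier first): Dimitriou (23 Apr 2016) before Takahashi (3 Mar 2021) before Marchetti and Sorensen (12 May 2022).
Marchetti and Sorensen both have lineal number 482, so the next rule applies.
Among Marchetti and Sorensen, alphabetically by surname: Marchetti before Sorensen.
Order: Farouk, Leclerc, Tanaka, Vasquez, Abara, Mendoza, Dimitriou, Takahashi, Marchetti, Sorensen. So position 7.

7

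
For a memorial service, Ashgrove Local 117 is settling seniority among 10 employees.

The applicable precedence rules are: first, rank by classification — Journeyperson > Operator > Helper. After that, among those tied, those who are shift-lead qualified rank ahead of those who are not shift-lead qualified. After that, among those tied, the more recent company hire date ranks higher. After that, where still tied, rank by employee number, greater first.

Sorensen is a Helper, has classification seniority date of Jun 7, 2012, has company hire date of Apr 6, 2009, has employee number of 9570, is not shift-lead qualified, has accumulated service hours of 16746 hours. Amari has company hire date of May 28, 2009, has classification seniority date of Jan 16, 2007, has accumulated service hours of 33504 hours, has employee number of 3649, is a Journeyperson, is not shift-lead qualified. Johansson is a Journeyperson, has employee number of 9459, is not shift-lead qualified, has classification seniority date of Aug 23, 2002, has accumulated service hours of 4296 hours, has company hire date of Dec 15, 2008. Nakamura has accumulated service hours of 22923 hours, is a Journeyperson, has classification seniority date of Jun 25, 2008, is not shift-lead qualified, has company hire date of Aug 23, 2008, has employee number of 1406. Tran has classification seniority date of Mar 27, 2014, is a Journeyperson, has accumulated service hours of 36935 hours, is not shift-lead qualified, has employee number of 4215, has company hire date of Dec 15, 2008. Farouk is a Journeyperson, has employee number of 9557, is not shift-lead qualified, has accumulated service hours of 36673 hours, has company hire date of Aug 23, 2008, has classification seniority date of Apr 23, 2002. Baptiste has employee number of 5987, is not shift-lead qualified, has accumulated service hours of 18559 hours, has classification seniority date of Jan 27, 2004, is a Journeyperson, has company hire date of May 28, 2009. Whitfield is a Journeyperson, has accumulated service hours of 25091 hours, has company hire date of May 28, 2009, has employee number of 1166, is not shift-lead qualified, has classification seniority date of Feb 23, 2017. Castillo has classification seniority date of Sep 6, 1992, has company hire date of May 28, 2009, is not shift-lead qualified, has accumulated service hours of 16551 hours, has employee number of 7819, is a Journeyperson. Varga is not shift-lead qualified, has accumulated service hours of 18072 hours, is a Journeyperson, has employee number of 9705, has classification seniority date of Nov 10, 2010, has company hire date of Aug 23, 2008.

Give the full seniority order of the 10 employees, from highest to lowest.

By classification: Castillo, Baptiste, Amari, Whitfield, Johansson, Tran, Varga, Farouk and Nakamura (Journeyperson); then Sorensen (Helper).
Castillo, Baptiste, Amari, Whitfield, Johansson, Tran, Varga, Farouk and Nakamura are each not shift-lead qualified, so the next rule applies.
Among Castillo, Baptiste, Amari, Whitfield, Johansson, Tran, Varga, Farouk and Nakamura, by company hire date (later first): Castillo, Baptiste, Amari and Whitfield (May 28, 2009) before Johansson and Tran (Dec 15, 2008) before Varga, Farouk and Nakamura (Aug 23, 2008).
Among Castillo, Baptiste, Amari and Whitfield, by employee number (higher first): Castillo (7819) before Baptiste (5987) before Amari (3649) before Whitfield (1166).
Among Johansson and Tran, by employee number (higher first): Johansson (9459) before Tran (4215).
Among Varga, Farouk and Nakamura, by employee number (higher first): Varga (9705) before Farouk (9557) before Nakamura (1406).
Full order: Castillo, Baptiste, Amari, Whitfield, Johansson, Tran, Varga, Farouk, Nakamura, Sorensen.

Castillo, Baptiste, Amari, Whitfield, Johansson, Tran, Varga, Farouk, Nakamura, Sorensen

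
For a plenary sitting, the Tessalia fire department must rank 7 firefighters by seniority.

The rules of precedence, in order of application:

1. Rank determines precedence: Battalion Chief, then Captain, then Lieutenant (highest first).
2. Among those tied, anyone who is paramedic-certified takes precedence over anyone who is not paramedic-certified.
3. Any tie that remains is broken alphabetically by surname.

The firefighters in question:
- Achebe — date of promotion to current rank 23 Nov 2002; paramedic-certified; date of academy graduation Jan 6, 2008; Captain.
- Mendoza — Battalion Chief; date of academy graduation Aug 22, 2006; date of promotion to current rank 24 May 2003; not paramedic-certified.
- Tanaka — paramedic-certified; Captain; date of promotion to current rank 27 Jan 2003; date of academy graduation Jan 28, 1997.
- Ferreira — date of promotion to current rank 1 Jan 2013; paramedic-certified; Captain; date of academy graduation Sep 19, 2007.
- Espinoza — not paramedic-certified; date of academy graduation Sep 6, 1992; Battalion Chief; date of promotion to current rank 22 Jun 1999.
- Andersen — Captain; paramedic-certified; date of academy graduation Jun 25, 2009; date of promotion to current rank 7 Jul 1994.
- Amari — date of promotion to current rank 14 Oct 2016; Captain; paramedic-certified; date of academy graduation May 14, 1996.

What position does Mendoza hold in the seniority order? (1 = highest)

By rank: Espinoza and Mendoza (Battalion Chief); then Achebe, Amari, Andersen, Ferreira and Tanaka (Captain).
Espinoza and Mendoza are each not paramedic-certified, so the next rule applies.
Among Espinoza and Mendoza, alphabetically by surname: Espinoza before Mendoza.
Achebe, Amari, Andersen, Ferreira and Tanaka are each paramedic-certified, so the next rule applies.
Among Achebe, Amari, Andersen, Ferreira and Tanaka, alphabetically by surname: Achebe before Amari before Andersen before Ferreira before Tanaka.
Order: Espinoza, Mendoza, Achebe, Amari, Andersen, Ferreira, Tanaka. So position 2.

2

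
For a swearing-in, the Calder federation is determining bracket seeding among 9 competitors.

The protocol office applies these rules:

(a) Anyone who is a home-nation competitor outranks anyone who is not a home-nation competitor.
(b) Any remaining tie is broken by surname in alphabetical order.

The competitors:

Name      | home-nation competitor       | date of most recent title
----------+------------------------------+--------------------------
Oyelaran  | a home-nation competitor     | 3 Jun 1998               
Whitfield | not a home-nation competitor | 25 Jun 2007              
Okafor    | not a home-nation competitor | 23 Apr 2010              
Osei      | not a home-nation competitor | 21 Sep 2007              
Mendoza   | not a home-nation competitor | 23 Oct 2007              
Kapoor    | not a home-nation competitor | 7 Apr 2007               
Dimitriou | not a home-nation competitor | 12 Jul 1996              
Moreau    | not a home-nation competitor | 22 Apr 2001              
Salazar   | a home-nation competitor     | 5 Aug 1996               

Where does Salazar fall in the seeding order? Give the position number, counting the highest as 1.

2

By the first rule: Oyelaran and Salazar (both a home-nation competitor); then Dimitriou, Kapoor, Mendoza, Moreau, Okafor, Osei and Whitfield (each not a home-nation competitor).
Among Oyelaran and Salazar, alphabetically by surname: Oyelaran before Salazar.
Among Dimitriou, Kapoor, Mendoza, Moreau, Okafor, Osei and Whitfield, alphabetically by surname: Dimitriou before Kapoor before Mendoza before Moreau before Okafor before Osei before Whitfield.
Order: Oyelaran, Salazar, Dimitriou, Kapoor, Mendoza, Moreau, Okafor, Osei, Whitfield. So position 2.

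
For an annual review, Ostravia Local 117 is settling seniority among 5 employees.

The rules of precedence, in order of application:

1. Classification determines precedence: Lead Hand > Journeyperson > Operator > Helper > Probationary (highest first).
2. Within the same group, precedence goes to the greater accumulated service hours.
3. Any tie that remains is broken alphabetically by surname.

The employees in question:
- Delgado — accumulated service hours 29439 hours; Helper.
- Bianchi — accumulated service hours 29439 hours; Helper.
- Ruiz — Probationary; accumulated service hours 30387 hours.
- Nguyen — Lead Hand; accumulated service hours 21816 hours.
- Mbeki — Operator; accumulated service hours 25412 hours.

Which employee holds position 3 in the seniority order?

Bianchi

By classification: Nguyen (Lead Hand); then Mbeki (Operator); then Bianchi and Delgado (Helper); then Ruiz (Probationary).
Bianchi and Delgado both have accumulated service hours 29439 hours, so the next rule applies.
Among Bianchi and Delgado, alphabetically by surname: Bianchi before Delgado.
Order: Nguyen, Mbeki, Bianchi, Delgado, Ruiz.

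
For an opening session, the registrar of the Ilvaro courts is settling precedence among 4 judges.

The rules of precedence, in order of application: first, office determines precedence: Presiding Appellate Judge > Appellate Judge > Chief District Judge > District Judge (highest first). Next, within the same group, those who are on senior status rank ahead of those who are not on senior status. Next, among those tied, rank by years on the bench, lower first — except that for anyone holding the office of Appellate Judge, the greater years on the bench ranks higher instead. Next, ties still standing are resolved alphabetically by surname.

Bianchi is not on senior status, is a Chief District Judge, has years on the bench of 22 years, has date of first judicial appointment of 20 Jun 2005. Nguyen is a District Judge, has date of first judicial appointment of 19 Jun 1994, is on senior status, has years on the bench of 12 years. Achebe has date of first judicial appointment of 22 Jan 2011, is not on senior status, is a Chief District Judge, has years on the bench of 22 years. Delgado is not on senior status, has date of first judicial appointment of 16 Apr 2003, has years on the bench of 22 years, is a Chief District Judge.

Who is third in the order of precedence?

By office: Achebe, Bianchi and Delgado (Chief District Judge); then Nguyen (District Judge).
Achebe, Bianchi and Delgado are each not on senior status, so the next rule applies.
Achebe, Bianchi and Delgado all have years on the bench 22 years, so the next rule applies.
Among Achebe, Bianchi and Delgado, alphabetically by surname: Achebe before Bianchi before Delgado.
Order: Achebe, Bianchi, Delgado, Nguyen.

Delgado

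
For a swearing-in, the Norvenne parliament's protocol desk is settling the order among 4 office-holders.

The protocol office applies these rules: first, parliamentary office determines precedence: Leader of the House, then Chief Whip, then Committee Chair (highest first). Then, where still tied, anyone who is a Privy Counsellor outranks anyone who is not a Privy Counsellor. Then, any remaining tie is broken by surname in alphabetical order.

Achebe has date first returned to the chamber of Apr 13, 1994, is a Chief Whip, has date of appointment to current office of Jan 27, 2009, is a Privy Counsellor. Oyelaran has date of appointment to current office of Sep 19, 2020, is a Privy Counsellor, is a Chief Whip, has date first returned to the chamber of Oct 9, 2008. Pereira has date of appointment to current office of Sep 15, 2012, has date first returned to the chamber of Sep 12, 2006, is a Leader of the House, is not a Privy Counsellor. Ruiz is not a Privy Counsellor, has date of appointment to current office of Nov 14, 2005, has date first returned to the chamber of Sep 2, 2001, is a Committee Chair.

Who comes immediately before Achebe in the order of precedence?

Pereira

By parliamentary office: Pereira (Leader of the House); then Achebe and Oyelaran (Chief Whip); then Ruiz (Committee Chair).
Achebe and Oyelaran are each a Privy Counsellor, so the next rule applies.
Among Achebe and Oyelaran, alphabetically by surname: Achebe before Oyelaran.
Order: Pereira, Achebe, Oyelaran, Ruiz.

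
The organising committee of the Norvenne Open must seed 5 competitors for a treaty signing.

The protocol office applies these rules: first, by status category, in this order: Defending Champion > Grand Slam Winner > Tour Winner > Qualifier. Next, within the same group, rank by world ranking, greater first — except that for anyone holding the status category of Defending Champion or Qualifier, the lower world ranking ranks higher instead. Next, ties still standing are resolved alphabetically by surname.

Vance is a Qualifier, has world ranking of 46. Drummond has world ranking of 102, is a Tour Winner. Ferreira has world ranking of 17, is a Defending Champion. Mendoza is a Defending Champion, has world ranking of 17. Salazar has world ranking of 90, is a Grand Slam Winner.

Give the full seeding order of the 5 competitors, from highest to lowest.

Ferreira, Mendoza, Salazar, Drummond, Vance

By status category: Ferreira and Mendoza (Defending Champion); then Salazar (Grand Slam Winner); then Drummond (Tour Winner); then Vance (Qualifier).
Ferreira and Mendoza both have world ranking 17, so the next rule applies.
Among Ferreira and Mendoza, alphabetically by surname: Ferreira before Mendoza.
Full order: Ferreira, Mendoza, Salazar, Drummond, Vance.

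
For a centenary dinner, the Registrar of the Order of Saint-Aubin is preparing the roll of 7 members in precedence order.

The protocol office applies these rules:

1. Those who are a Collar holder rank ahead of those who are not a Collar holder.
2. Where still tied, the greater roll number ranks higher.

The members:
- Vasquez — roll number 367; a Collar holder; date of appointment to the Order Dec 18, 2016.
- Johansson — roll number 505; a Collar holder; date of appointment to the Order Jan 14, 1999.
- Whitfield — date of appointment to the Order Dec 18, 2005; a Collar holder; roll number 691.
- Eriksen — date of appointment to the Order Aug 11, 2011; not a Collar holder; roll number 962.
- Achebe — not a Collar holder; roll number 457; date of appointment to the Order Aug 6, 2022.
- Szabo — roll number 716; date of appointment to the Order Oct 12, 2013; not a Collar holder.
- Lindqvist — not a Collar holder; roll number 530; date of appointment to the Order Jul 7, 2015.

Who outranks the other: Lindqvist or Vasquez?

Vasquez

By the first rule: Whitfield, Johansson and Vasquez (each a Collar holder); then Eriksen, Szabo, Lindqvist and Achebe (each not a Collar holder).
Among Whitfield, Johansson and Vasquez, by roll number (higher first): Whitfield (691) before Johansson (505) before Vasquez (367).
Among Eriksen, Szabo, Lindqvist and Achebe, by roll number (higher first): Eriksen (962) before Szabo (716) before Lindqvist (530) before Achebe (457).
So Vasquez takes precedence.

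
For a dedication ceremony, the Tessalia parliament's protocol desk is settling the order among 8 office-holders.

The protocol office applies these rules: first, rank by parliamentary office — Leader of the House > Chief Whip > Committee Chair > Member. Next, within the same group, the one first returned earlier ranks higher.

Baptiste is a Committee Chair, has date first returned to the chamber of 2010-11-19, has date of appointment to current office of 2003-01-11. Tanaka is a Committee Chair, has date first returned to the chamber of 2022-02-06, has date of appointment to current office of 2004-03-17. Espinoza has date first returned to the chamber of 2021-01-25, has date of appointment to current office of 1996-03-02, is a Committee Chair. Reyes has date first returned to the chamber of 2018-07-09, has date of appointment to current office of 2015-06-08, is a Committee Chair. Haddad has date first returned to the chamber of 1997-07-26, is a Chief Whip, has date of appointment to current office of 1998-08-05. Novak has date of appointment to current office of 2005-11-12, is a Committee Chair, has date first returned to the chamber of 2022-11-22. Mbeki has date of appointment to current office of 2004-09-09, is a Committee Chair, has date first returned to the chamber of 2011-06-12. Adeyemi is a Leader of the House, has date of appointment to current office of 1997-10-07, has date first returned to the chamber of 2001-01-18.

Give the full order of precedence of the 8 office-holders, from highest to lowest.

By parliamentary office: Adeyemi (Leader of the House); then Haddad (Chief Whip); then Baptiste, Mbeki, Reyes, Espinoza, Tanaka and Novak (Committee Chair).
Among Baptiste, Mbeki, Reyes, Espinoza, Tanaka and Novak, by date first returned to the chamber (earlier first): Baptiste (2010-11-19) before Mbeki (2011-06-12) before Reyes (2018-07-09) before Espinoza (2021-01-25) before Tanaka (2022-02-06) before Novak (2022-11-22).
Full order: Adeyemi, Haddad, Baptiste, Mbeki, Reyes, Espinoza, Tanaka, Novak.

Adeyemi, Haddad, Baptiste, Mbeki, Reyes, Espinoza, Tanaka, Novak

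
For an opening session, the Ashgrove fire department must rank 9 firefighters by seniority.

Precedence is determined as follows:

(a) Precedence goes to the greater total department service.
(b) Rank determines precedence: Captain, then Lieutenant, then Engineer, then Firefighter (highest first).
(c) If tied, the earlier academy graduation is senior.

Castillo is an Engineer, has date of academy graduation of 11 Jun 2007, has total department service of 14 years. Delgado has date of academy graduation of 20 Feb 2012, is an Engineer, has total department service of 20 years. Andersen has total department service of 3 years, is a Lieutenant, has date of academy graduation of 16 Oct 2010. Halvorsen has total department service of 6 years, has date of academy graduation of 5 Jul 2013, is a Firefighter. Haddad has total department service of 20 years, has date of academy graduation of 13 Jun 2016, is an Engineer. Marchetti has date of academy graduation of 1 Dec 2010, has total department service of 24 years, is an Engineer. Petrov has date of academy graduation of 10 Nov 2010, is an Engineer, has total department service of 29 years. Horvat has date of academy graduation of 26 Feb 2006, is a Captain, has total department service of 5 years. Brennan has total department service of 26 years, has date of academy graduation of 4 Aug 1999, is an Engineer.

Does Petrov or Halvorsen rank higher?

By total department service (higher first): Petrov (29 years); then Brennan (26 years); then Marchetti (24 years); then Delgado and Haddad (both 20 years); then Castillo (14 years); then Halvorsen (6 years); then Horvat (5 years); then Andersen (3 years).
Delgado and Haddad are each Engineer, so the next rule applies.
Among Delgado and Haddad, by date of academy graduation (earlier first): Delgado (20 Feb 2012) before Haddad (13 Jun 2016).
So Petrov takes precedence.

Petrov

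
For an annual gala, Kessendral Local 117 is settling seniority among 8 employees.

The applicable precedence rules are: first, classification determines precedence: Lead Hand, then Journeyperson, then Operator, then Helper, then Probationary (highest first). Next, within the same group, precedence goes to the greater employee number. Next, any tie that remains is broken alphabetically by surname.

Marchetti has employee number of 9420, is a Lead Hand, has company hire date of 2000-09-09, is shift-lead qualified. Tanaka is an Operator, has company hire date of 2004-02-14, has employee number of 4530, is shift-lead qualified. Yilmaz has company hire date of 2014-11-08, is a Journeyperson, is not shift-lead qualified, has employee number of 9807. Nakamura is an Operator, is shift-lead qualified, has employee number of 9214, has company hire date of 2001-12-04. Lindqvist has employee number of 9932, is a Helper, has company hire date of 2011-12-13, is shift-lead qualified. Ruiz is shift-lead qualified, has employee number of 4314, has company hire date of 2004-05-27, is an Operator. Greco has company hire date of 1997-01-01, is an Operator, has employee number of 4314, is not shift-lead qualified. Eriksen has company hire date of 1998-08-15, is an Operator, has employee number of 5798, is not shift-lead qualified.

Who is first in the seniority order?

By classification: Marchetti (Lead Hand); then Yilmaz (Journeyperson); then Nakamura, Eriksen, Tanaka, Greco and Ruiz (Operator); then Lindqvist (Helper).
Among Nakamura, Eriksen, Tanaka, Greco and Ruiz, by employee number (higher first): Nakamura (9214) before Eriksen (5798) before Tanaka (4530) before Greco and Ruiz (4314).
Among Greco and Ruiz, alphabetically by surname: Greco before Ruiz.
Order: Marchetti, Yilmaz, Nakamura, Eriksen, Tanaka, Greco, Ruiz, Lindqvist.

Marchetti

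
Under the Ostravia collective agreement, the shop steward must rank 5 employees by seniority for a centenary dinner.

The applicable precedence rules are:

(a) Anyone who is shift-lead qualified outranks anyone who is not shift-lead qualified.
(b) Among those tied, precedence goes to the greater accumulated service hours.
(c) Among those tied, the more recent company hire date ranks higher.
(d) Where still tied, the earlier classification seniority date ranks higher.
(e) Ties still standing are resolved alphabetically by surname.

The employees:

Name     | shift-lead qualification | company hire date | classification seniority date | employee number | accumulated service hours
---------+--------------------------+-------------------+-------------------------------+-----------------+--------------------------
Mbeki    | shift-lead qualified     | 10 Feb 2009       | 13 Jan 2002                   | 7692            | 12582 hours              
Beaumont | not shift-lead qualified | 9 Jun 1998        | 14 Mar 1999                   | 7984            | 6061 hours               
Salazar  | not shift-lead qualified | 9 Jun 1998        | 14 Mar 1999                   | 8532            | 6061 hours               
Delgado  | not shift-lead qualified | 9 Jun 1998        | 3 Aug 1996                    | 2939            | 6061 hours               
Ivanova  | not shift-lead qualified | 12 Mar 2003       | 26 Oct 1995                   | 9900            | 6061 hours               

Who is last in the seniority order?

By the first rule: Mbeki (shift-lead qualified); then Ivanova, Delgado, Beaumont and Salazar (each not shift-lead qualified).
Ivanova, Delgado, Beaumont and Salazar all have accumulated service hours 6061 hours, so the next rule applies.
Among Ivanova, Delgado, Beaumont and Salazar, by company hire date (later first): Ivanova (12 Mar 2003) before Delgado, Beaumont and Salazar (9 Jun 1998).
Among Delgado, Beaumont and Salazar, by classification seniority date (earlier first): Delgado (3 Aug 1996) before Beaumont and Salazar (14 Mar 1999).
Among Beaumont and Salazar, alphabetically by surname: Beaumont before Salazar.
Order: Mbeki, Ivanova, Delgado, Beaumont, Salazar.

Salazar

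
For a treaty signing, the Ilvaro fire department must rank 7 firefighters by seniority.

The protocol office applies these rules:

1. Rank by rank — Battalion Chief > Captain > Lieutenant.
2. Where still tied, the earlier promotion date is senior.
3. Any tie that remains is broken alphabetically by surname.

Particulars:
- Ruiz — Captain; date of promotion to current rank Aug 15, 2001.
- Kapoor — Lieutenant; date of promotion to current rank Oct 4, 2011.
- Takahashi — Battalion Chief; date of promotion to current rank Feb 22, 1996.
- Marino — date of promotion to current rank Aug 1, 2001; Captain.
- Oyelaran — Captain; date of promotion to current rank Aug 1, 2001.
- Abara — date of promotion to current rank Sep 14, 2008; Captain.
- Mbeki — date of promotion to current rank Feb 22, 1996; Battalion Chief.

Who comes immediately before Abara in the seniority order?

By rank: Mbeki and Takahashi (Battalion Chief); then Marino, Oyelaran, Ruiz and Abara (Captain); then Kapoor (Lieutenant).
Mbeki and Takahashi both have date of promotion to current rank Feb 22, 1996, so the next rule applies.
Among Mbeki and Takahashi, alphabetically by surname: Mbeki before Takahashi.
Among Marino, Oyelaran, Ruiz and Abara, by date of promotion to current rank (earlier first): Marino and Oyelaran (Aug 1, 2001) before Ruiz (Aug 15, 2001) before Abara (Sep 14, 2008).
Among Marino and Oyelaran, alphabetically by surname: Marino before Oyelaran.
Order: Mbeki, Takahashi, Marino, Oyelaran, Ruiz, Abara, Kapoor.

Ruiz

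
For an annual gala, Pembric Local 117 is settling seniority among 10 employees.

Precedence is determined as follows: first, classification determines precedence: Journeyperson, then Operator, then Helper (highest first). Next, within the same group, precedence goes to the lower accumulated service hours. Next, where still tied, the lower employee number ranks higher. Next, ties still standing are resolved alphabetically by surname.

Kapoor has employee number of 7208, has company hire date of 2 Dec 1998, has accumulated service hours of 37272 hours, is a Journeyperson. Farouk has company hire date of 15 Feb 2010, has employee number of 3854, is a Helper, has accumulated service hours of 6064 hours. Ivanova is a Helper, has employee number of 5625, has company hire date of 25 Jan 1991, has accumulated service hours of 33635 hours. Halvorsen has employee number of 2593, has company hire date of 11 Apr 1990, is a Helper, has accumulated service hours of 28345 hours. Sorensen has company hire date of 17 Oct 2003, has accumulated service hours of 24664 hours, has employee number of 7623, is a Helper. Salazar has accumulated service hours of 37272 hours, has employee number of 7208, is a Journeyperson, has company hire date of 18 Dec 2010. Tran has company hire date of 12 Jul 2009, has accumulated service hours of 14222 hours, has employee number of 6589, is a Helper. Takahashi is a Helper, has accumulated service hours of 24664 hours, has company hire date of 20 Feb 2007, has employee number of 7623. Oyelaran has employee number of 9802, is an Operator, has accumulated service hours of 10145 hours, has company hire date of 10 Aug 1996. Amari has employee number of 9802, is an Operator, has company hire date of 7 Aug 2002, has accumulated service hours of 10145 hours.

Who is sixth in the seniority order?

Tran

By classification: Kapoor and Salazar (Journeyperson); then Amari and Oyelaran (Operator); then Farouk, Tran, Sorensen, Takahashi, Halvorsen and Ivanova (Helper).
Kapoor and Salazar both have accumulated service hours 37272 hours, so the next rule applies.
Kapoor and Salazar both have employee number 7208, so the next rule applies.
Among Kapoor and Salazar, alphabetically by surname: Kapoor before Salazar.
Amari and Oyelaran both have accumulated service hours 10145 hours, so the next rule applies.
Amari and Oyelaran both have employee number 9802, so the next rule applies.
Among Amari and Oyelaran, alphabetically by surname: Amari before Oyelaran.
Among Farouk, Tran, Sorensen, Takahashi, Halvorsen and Ivanova, by accumulated service hours (lower first): Farouk (6064 hours) before Tran (14222 hours) before Sorensen and Takahashi (24664 hours) before Halvorsen (28345 hours) before Ivanova (33635 hours).
Sorensen and Takahashi both have employee number 7623, so the next rule applies.
Among Sorensen and Takahashi, alphabetically by surname: Sorensen before Takahashi.
Order: Kapoor, Salazar, Amari, Oyelaran, Farouk, Tran, Sorensen, Takahashi, Halvorsen, Ivanova.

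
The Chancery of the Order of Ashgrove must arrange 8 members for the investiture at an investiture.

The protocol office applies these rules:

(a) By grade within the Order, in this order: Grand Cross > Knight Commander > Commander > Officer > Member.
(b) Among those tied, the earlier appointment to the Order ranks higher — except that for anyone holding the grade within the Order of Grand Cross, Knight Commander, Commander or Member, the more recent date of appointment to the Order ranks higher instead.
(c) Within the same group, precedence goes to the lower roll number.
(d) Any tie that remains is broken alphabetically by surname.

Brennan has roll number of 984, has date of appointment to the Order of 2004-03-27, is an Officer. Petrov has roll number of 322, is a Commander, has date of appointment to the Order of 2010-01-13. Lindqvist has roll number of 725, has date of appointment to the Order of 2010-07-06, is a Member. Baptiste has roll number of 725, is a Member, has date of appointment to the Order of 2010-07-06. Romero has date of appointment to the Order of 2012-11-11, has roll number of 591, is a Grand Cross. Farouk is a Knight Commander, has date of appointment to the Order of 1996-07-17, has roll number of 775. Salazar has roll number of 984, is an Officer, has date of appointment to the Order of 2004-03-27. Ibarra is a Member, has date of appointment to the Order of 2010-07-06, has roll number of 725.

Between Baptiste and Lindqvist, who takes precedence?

Baptiste

By grade within the Order: Romero (Grand Cross); then Farouk (Knight Commander); then Petrov (Commander); then Brennan and Salazar (Officer); then Baptiste, Ibarra and Lindqvist (Member).
Brennan and Salazar both have date of appointment to the Order 2004-03-27, so the next rule applies.
Brennan and Salazar both have roll number 984, so the next rule applies.
Among Brennan and Salazar, alphabetically by surname: Brennan before Salazar.
Baptiste, Ibarra and Lindqvist all have date of appointment to the Order 2010-07-06, so the next rule applies.
Baptiste, Ibarra and Lindqvist all have roll number 725, so the next rule applies.
Among Baptiste, Ibarra and Lindqvist, alphabetically by surname: Baptiste before Ibarra before Lindqvist.
So Baptiste takes precedence.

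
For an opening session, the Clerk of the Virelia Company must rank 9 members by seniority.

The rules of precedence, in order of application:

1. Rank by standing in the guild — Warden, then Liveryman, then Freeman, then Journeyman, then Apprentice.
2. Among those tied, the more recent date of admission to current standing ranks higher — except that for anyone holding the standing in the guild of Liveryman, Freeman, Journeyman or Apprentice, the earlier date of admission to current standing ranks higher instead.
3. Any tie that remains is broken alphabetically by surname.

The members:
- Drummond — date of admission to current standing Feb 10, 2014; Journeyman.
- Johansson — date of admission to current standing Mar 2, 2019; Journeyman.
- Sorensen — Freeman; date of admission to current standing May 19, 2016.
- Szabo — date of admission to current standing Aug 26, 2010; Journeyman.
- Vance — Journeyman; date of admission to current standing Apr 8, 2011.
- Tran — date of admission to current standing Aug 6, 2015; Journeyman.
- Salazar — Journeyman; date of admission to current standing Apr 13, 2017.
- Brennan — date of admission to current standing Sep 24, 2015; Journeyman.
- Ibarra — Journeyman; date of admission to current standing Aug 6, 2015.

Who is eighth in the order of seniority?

Salazar

By standing in the guild: Sorensen (Freeman); then Szabo, Vance, Drummond, Ibarra, Tran, Brennan, Salazar and Johansson (Journeyman).
Among Szabo, Vance, Drummond, Ibarra, Tran, Brennan, Salazar and Johansson, by date of admission to current standing (earlier first) (reversed rule for this group): Szabo (Aug 26, 2010) before Vance (Apr 8, 2011) before Drummond (Feb 10, 2014) before Ibarra and Tran (Aug 6, 2015) before Brennan (Sep 24, 2015) before Salazar (Apr 13, 2017) before Johansson (Mar 2, 2019).
Among Ibarra and Tran, alphabetically by surname: Ibarra before Tran.
Order: Sorensen, Szabo, Vance, Drummond, Ibarra, Tran, Brennan, Salazar, Johansson.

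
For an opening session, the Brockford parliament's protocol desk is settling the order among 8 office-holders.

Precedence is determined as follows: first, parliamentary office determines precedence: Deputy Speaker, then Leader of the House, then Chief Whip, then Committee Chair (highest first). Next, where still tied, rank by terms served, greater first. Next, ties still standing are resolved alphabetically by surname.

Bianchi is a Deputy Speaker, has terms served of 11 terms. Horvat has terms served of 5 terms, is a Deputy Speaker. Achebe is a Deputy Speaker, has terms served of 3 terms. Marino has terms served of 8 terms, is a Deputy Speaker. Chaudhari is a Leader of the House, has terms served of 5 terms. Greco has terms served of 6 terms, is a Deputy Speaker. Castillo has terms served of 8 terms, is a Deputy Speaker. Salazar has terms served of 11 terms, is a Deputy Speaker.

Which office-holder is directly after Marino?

By parliamentary office: Bianchi, Salazar, Castillo, Marino, Greco, Horvat and Achebe (Deputy Speaker); then Chaudhari (Leader of the House).
Among Bianchi, Salazar, Castillo, Marino, Greco, Horvat and Achebe, by terms served (higher first): Bianchi and Salazar (11 terms) before Castillo and Marino (8 terms) before Greco (6 terms) before Horvat (5 terms) before Achebe (3 terms).
Among Bianchi and Salazar, alphabetically by surname: Bianchi before Salazar.
Among Castillo and Marino, alphabetically by surname: Castillo before Marino.
Order: Bianchi, Salazar, Castillo, Marino, Greco, Horvat, Achebe, Chaudhari.

Greco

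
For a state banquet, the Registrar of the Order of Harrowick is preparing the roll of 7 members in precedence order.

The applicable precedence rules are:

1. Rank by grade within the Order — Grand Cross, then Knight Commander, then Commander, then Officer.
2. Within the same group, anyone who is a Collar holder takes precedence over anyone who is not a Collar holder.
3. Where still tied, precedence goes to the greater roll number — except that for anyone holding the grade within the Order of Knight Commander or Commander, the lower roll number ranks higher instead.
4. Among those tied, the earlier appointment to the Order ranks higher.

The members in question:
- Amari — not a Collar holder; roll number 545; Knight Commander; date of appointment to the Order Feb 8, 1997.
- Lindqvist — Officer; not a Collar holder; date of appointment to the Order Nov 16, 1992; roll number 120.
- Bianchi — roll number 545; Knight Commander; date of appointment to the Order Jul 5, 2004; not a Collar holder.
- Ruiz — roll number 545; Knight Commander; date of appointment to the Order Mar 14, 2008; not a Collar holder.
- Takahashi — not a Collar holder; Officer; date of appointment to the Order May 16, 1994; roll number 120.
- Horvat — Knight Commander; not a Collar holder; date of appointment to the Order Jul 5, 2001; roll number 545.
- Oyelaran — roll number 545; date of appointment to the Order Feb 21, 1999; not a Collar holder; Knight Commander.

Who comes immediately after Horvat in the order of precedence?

By grade within the Order: Amari, Oyelaran, Horvat, Bianchi and Ruiz (Knight Commander); then Lindqvist and Takahashi (Officer).
Amari, Oyelaran, Horvat, Bianchi and Ruiz are each not a Collar holder, so the next rule applies.
Amari, Oyelaran, Horvat, Bianchi and Ruiz all have roll number 545, so the next rule applies.
Among Amari, Oyelaran, Horvat, Bianchi and Ruiz, by date of appointment to the Order (earlier first): Amari (Feb 8, 1997) before Oyelaran (Feb 21, 1999) before Horvat (Jul 5, 2001) before Bianchi (Jul 5, 2004) before Ruiz (Mar 14, 2008).
Lindqvist and Takahashi are each not a Collar holder, so the next rule applies.
Lindqvist and Takahashi both have roll number 120, so the next rule applies.
Among Lindqvist and Takahashi, by date of appointment to the Order (earlier first): Lindqvist (Nov 16, 1992) before Takahashi (May 16, 1994).
Order: Amari, Oyelaran, Horvat, Bianchi, Ruiz, Lindqvist, Takahashi.

Bianchi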